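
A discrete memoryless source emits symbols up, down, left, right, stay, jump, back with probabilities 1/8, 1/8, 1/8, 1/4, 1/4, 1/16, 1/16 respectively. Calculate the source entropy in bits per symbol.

Each probability is a power of 1/2, so log₂(1/p) is an integer.
H = Σ p·log₂(1/p) = 1/8·3 + 1/8·3 + 1/8·3 + 1/4·2 + 1/4·2 + 1/16·4 + 1/16·4 = 2.625 bits.

2.625 bits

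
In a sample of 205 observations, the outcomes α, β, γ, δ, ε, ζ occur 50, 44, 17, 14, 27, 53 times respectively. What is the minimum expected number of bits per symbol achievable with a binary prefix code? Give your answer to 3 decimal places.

2.434 bits/symbol

Probabilities are the counts divided by 205.
Repeatedly combine the two least-probable nodes; the expected code length is the sum of the merged weights.
merge 14/205 + 17/205 → 31/205
merge 27/205 + 31/205 → 58/205
merge 44/205 + 10/41 → 94/205
merge 53/205 + 58/205 → 111/205
merge 94/205 + 111/205 → 1
L = 31/205 + 58/205 + 94/205 + 111/205 + 1 = 499/205 ≈ 2.434 bits/symbol.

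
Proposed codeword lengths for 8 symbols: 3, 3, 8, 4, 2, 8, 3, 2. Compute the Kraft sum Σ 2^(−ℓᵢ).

0.9453125

With common denominator 2^8 = 256: Σ 2^(−ℓᵢ) = 32/256 + 32/256 + 1/256 + 16/256 + 64/256 + 1/256 + 32/256 + 64/256 = 242/256 = 0.9453125.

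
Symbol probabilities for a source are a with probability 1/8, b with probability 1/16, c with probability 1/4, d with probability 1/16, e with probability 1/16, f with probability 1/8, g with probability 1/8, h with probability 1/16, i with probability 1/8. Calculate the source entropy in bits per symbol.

3 bits

Each probability is a power of 1/2, so log₂(1/p) is an integer.
H = Σ p·log₂(1/p) = 1/8·3 + 1/16·4 + 1/4·2 + 1/16·4 + 1/16·4 + 1/8·3 + 1/8·3 + 1/16·4 + 1/8·3 = 3 bits.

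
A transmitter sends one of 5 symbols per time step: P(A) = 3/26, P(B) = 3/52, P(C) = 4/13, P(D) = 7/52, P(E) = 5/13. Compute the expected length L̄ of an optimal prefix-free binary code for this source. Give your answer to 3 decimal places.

2.096 bits/symbol

Repeatedly combine the two least-probable nodes; the expected code length is the sum of the merged weights.
merge 3/52 + 3/26 → 9/52
merge 7/52 + 9/52 → 4/13
merge 4/13 + 4/13 → 8/13
merge 5/13 + 8/13 → 1
L = 9/52 + 4/13 + 8/13 + 1 = 109/52 ≈ 2.096 bits/symbol.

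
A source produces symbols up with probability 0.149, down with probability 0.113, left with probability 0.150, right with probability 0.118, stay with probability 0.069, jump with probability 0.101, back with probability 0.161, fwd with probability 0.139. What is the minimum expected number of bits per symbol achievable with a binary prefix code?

3 bits/symbol

Repeatedly combine the two least-probable nodes; the expected code length is the sum of the merged weights.
merge 69/1000 + 101/1000 → 17/100
merge 113/1000 + 59/500 → 231/1000
merge 139/1000 + 149/1000 → 36/125
merge 3/20 + 161/1000 → 311/1000
merge 17/100 + 231/1000 → 401/1000
merge 36/125 + 311/1000 → 599/1000
merge 401/1000 + 599/1000 → 1
L = 17/100 + 231/1000 + 36/125 + 311/1000 + 401/1000 + 599/1000 + 1 = 3 bits/symbol.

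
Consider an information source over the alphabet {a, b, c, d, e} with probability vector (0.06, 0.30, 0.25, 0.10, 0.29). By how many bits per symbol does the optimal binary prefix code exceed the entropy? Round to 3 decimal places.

0.045 bits

Entropy H = −Σ p log₂ p ≈ 2.1147 bits.
Huffman merges: 3/50+1/10→4/25; 4/25+1/4→41/100; 29/100+3/10→59/100; 41/100+59/100→1. L = 54/25 ≈ 2.1600.
L − H = 2.1600 − 2.1147 = 0.045 bits.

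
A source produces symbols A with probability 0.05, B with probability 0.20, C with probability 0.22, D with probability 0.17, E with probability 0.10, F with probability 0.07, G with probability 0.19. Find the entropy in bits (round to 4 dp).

H = −Σ pᵢ log₂ pᵢ.
−0.05·log₂(0.05) = 0.2161
−0.20·log₂(0.20) = 0.4644
−0.22·log₂(0.22) = 0.4806
−0.17·log₂(0.17) = 0.4346
−0.10·log₂(0.10) = 0.3322
−0.07·log₂(0.07) = 0.2686
−0.19·log₂(0.19) = 0.4552
Sum ≈ 2.6516 → 2.6516 bits.

2.6516 bits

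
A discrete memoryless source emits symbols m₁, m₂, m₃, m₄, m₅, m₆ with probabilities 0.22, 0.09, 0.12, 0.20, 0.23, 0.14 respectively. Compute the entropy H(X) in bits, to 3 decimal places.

H = −Σ pᵢ log₂ pᵢ.
−0.22·log₂(0.22) = 0.4806
−0.09·log₂(0.09) = 0.3127
−0.12·log₂(0.12) = 0.3671
−0.20·log₂(0.20) = 0.4644
−0.23·log₂(0.23) = 0.4877
−0.14·log₂(0.14) = 0.3971
Sum ≈ 2.5095 → 2.509 bits.

2.509 bits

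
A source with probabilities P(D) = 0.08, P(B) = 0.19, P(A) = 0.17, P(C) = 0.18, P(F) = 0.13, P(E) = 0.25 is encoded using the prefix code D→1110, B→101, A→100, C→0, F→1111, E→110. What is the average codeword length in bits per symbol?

L̄ = Σ pᵢ·ℓᵢ = 0.08·4 + 0.19·3 + 0.17·3 + 0.18·1 + 0.13·4 + 0.25·3 = 2.85 bits/symbol.

2.85 bits/symbol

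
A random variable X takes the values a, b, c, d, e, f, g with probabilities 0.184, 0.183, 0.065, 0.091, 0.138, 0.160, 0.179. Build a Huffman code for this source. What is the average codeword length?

2.789 bits/symbol

Repeatedly combine the two least-probable nodes; the expected code length is the sum of the merged weights.
merge 13/200 + 91/1000 → 39/250
merge 69/500 + 39/250 → 147/500
merge 4/25 + 179/1000 → 339/1000
merge 183/1000 + 23/125 → 367/1000
merge 147/500 + 339/1000 → 633/1000
merge 367/1000 + 633/1000 → 1
L = 39/250 + 147/500 + 339/1000 + 367/1000 + 633/1000 + 1 = 2789/1000 = 2.789 bits/symbol.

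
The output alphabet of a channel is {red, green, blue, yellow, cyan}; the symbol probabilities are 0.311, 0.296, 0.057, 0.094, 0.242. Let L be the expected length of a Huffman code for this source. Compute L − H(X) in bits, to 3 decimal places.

0.056 bits

Entropy H = −Σ p log₂ p ≈ 2.0955 bits.
Huffman merges: 57/1000+47/500→151/1000; 151/1000+121/500→393/1000; 37/125+311/1000→607/1000; 393/1000+607/1000→1. L = 2151/1000 ≈ 2.1510.
L − H = 2.1510 − 2.0955 = 0.056 bits.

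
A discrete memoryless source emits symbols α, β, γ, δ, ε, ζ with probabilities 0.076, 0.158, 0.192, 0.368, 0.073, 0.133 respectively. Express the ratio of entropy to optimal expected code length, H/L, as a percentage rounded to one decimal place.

Entropy H = −Σ p log₂ p ≈ 2.3538 bits.
Huffman merges: 73/1000+19/250→149/1000; 133/1000+149/1000→141/500; 79/500+24/125→7/20; 141/500+7/20→79/125; 46/125+79/125→1. L = 2413/1000 ≈ 2.4130.
Efficiency = H/L = 2.3538/2.4130 = 97.5%.

97.5%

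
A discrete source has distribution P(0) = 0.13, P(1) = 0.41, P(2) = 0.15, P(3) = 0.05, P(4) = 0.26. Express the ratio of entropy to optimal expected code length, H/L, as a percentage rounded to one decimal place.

Entropy H = −Σ p log₂ p ≈ 2.0420 bits.
Huffman merges: 1/20+13/100→9/50; 3/20+9/50→33/100; 13/50+33/100→59/100; 41/100+59/100→1. L = 21/10 ≈ 2.1000.
Efficiency = H/L = 2.0420/2.1000 = 97.2%.

97.2%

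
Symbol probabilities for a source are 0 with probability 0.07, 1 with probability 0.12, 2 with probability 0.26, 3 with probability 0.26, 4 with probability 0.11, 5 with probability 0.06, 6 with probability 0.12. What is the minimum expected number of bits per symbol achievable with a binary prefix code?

Repeatedly combine the two least-probable nodes; the expected code length is the sum of the merged weights.
merge 3/50 + 7/100 → 13/100
merge 11/100 + 3/25 → 23/100
merge 3/25 + 13/100 → 1/4
merge 23/100 + 1/4 → 12/25
merge 13/50 + 13/50 → 13/25
merge 12/25 + 13/25 → 1
L = 13/100 + 23/100 + 1/4 + 12/25 + 13/25 + 1 = 261/100 = 2.61 bits/symbol.

2.61 bits/symbol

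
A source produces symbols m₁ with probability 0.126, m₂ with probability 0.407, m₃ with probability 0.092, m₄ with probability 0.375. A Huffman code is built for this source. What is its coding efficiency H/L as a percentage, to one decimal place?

Entropy H = −Σ p log₂ p ≈ 1.7517 bits.
Huffman merges: 23/250+63/500→109/500; 109/500+3/8→593/1000; 407/1000+593/1000→1. L = 1811/1000 ≈ 1.8110.
Efficiency = H/L = 1.7517/1.8110 = 96.7%.

96.7%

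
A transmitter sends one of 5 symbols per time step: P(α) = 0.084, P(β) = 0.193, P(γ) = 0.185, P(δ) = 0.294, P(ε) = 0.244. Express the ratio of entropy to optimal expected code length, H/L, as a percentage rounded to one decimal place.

98.0%

Entropy H = −Σ p log₂ p ≈ 2.2244 bits.
Huffman merges: 21/250+37/200→269/1000; 193/1000+61/250→437/1000; 269/1000+147/500→563/1000; 437/1000+563/1000→1. L = 2269/1000 ≈ 2.2690.
Efficiency = H/L = 2.2244/2.2690 = 98.0%.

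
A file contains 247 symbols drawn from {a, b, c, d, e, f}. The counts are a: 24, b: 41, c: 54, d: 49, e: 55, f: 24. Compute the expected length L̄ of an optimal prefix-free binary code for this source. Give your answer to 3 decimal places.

2.555 bits/symbol

Probabilities are the counts divided by 247.
Repeatedly combine the two least-probable nodes; the expected code length is the sum of the merged weights.
merge 24/247 + 24/247 → 48/247
merge 41/247 + 48/247 → 89/247
merge 49/247 + 54/247 → 103/247
merge 55/247 + 89/247 → 144/247
merge 103/247 + 144/247 → 1
L = 48/247 + 89/247 + 103/247 + 144/247 + 1 = 631/247 ≈ 2.555 bits/symbol.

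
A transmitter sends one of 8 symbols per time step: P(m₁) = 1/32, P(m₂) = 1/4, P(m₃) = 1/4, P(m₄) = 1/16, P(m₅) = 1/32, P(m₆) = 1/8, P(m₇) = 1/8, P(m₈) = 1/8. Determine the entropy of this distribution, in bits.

2.6875 bits

Each probability is a power of 1/2, so log₂(1/p) is an integer.
H = Σ p·log₂(1/p) = 1/32·5 + 1/4·2 + 1/4·2 + 1/16·4 + 1/32·5 + 1/8·3 + 1/8·3 + 1/8·3 = 2.6875 bits.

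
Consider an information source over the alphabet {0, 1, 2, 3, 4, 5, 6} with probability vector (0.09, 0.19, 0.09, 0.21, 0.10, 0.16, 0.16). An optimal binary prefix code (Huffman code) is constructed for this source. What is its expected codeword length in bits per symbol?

Repeatedly combine the two least-probable nodes; the expected code length is the sum of the merged weights.
merge 9/100 + 9/100 → 9/50
merge 1/10 + 4/25 → 13/50
merge 4/25 + 9/50 → 17/50
merge 19/100 + 21/100 → 2/5
merge 13/50 + 17/50 → 3/5
merge 2/5 + 3/5 → 1
L = 9/50 + 13/50 + 17/50 + 2/5 + 3/5 + 1 = 139/50 = 2.78 bits/symbol.

2.78 bits/symbol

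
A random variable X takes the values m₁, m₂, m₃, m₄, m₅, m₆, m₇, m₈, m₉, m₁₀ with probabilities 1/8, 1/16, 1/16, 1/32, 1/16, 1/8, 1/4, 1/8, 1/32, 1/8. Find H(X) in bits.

3.0625 bits

Each probability is a power of 1/2, so log₂(1/p) is an integer.
H = Σ p·log₂(1/p) = 1/8·3 + 1/16·4 + 1/16·4 + 1/32·5 + 1/16·4 + 1/8·3 + 1/4·2 + 1/8·3 + 1/32·5 + 1/8·3 = 3.0625 bits.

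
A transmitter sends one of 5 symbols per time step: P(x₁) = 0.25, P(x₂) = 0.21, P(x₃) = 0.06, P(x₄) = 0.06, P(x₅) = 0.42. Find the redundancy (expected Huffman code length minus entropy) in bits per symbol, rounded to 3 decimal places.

0.044 bits

Entropy H = −Σ p log₂ p ≈ 1.9855 bits.
Huffman merges: 3/50+3/50→3/25; 3/25+21/100→33/100; 1/4+33/100→29/50; 21/50+29/50→1. L = 203/100 ≈ 2.0300.
L − H = 2.0300 − 1.9855 = 0.044 bits.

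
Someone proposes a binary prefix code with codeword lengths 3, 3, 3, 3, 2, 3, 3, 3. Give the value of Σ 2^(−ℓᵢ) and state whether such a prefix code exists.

1.125; no

With common denominator 2^3 = 8: Σ 2^(−ℓᵢ) = 1/8 + 1/8 + 1/8 + 1/8 + 2/8 + 1/8 + 1/8 + 1/8 = 9/8 = 1.125.
Kraft's inequality requires Σ ≤ 1; here Σ = 1.125 > 1, so no such prefix code exists.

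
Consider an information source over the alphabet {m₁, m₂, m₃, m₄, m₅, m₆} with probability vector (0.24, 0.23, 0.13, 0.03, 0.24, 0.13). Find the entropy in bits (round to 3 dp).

H = −Σ pᵢ log₂ pᵢ.
−0.24·log₂(0.24) = 0.4941
−0.23·log₂(0.23) = 0.4877
−0.13·log₂(0.13) = 0.3826
−0.03·log₂(0.03) = 0.1518
−0.24·log₂(0.24) = 0.4941
−0.13·log₂(0.13) = 0.3826
Sum ≈ 2.3930 → 2.393 bits.

2.393 bits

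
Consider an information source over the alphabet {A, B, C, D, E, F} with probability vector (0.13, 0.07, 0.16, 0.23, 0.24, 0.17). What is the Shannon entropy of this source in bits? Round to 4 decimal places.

2.4906 bits

H = −Σ pᵢ log₂ pᵢ.
−0.13·log₂(0.13) = 0.3826
−0.07·log₂(0.07) = 0.2686
−0.16·log₂(0.16) = 0.4230
−0.23·log₂(0.23) = 0.4877
−0.24·log₂(0.24) = 0.4941
−0.17·log₂(0.17) = 0.4346
Sum ≈ 2.4906 → 2.4906 bits.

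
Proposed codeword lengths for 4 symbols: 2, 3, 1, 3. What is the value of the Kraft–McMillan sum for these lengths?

1

With common denominator 2^3 = 8: Σ 2^(−ℓᵢ) = 2/8 + 1/8 + 4/8 + 1/8 = 8/8 = 1.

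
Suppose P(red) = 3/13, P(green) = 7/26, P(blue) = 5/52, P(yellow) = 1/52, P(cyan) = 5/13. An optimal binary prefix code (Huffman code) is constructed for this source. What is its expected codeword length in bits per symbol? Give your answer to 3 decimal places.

Repeatedly combine the two least-probable nodes; the expected code length is the sum of the merged weights.
merge 1/52 + 5/52 → 3/26
merge 3/26 + 3/13 → 9/26
merge 7/26 + 9/26 → 8/13
merge 5/13 + 8/13 → 1
L = 3/26 + 9/26 + 8/13 + 1 = 27/13 ≈ 2.077 bits/symbol.

2.077 bits/symbol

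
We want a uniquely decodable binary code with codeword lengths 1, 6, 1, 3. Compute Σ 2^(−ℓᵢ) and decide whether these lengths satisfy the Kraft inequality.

1.140625; no

With common denominator 2^6 = 64: Σ 2^(−ℓᵢ) = 32/64 + 1/64 + 32/64 + 8/64 = 73/64 = 1.140625.
Kraft's inequality requires Σ ≤ 1; here Σ = 1.140625 > 1, so no such prefix code exists.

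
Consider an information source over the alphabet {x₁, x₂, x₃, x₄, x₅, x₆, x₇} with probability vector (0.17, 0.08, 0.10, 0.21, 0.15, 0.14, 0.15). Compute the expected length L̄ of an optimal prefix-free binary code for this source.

2.79 bits/symbol

Repeatedly combine the two least-probable nodes; the expected code length is the sum of the merged weights.
merge 2/25 + 1/10 → 9/50
merge 7/50 + 3/20 → 29/100
merge 3/20 + 17/100 → 8/25
merge 9/50 + 21/100 → 39/100
merge 29/100 + 8/25 → 61/100
merge 39/100 + 61/100 → 1
L = 9/50 + 29/100 + 8/25 + 39/100 + 61/100 + 1 = 279/100 = 2.79 bits/symbol.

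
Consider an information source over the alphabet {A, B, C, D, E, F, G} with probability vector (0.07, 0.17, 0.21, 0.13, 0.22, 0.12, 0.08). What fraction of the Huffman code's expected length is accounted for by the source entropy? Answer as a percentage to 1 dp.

99.2%

Entropy H = −Σ p log₂ p ≈ 2.6978 bits.
Huffman merges: 7/100+2/25→3/20; 3/25+13/100→1/4; 3/20+17/100→8/25; 21/100+11/50→43/100; 1/4+8/25→57/100; 43/100+57/100→1. L = 68/25 ≈ 2.7200.
Efficiency = H/L = 2.6978/2.7200 = 99.2%.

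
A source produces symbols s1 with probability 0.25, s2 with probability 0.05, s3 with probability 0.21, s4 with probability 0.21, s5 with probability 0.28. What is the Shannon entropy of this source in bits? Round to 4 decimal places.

2.1760 bits

H = −Σ pᵢ log₂ pᵢ.
−0.25·log₂(0.25) = 0.5000
−0.05·log₂(0.05) = 0.2161
−0.21·log₂(0.21) = 0.4728
−0.21·log₂(0.21) = 0.4728
−0.28·log₂(0.28) = 0.5142
Sum ≈ 2.1760 → 2.1760 bits.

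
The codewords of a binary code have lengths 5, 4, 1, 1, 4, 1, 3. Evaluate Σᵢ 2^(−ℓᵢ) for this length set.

1.78125

With common denominator 2^5 = 32: Σ 2^(−ℓᵢ) = 1/32 + 2/32 + 16/32 + 16/32 + 2/32 + 16/32 + 4/32 = 57/32 = 1.78125.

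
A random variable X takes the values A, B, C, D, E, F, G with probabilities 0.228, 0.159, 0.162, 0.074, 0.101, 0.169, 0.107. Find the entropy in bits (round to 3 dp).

2.724 bits

H = −Σ pᵢ log₂ pᵢ.
−0.228·log₂(0.228) = 0.4863
−0.159·log₂(0.159) = 0.4218
−0.162·log₂(0.162) = 0.4254
−0.074·log₂(0.074) = 0.2780
−0.101·log₂(0.101) = 0.3341
−0.169·log₂(0.169) = 0.4335
−0.107·log₂(0.107) = 0.3450
Sum ≈ 2.7240 → 2.724 bits.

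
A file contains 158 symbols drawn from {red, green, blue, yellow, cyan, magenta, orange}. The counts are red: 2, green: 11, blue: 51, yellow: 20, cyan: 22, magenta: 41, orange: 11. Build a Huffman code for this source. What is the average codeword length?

2.5 bits/symbol

Probabilities are the counts divided by 158.
Repeatedly combine the two least-probable nodes; the expected code length is the sum of the merged weights.
merge 1/79 + 11/158 → 13/158
merge 11/158 + 13/158 → 12/79
merge 10/79 + 11/79 → 21/79
merge 12/79 + 41/158 → 65/158
merge 21/79 + 51/158 → 93/158
merge 65/158 + 93/158 → 1
L = 13/158 + 12/79 + 21/79 + 65/158 + 93/158 + 1 = 5/2 = 2.5 bits/symbol.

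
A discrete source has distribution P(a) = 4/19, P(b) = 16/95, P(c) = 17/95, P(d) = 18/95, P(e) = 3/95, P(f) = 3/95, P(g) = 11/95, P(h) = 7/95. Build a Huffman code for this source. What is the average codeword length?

Repeatedly combine the two least-probable nodes; the expected code length is the sum of the merged weights.
merge 3/95 + 3/95 → 6/95
merge 6/95 + 7/95 → 13/95
merge 11/95 + 13/95 → 24/95
merge 16/95 + 17/95 → 33/95
merge 18/95 + 4/19 → 2/5
merge 24/95 + 33/95 → 3/5
merge 2/5 + 3/5 → 1
L = 6/95 + 13/95 + 24/95 + 33/95 + 2/5 + 3/5 + 1 = 14/5 = 2.8 bits/symbol.

2.8 bits/symbol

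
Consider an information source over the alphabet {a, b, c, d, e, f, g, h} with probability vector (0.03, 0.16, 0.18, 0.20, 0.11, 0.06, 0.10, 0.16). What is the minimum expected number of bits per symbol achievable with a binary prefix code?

2.89 bits/symbol

Repeatedly combine the two least-probable nodes; the expected code length is the sum of the merged weights.
merge 3/100 + 3/50 → 9/100
merge 9/100 + 1/10 → 19/100
merge 11/100 + 4/25 → 27/100
merge 4/25 + 9/50 → 17/50
merge 19/100 + 1/5 → 39/100
merge 27/100 + 17/50 → 61/100
merge 39/100 + 61/100 → 1
L = 9/100 + 19/100 + 27/100 + 17/50 + 39/100 + 61/100 + 1 = 289/100 = 2.89 bits/symbol.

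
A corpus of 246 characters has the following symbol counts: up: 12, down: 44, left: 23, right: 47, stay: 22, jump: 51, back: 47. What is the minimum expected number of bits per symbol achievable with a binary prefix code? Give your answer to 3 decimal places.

Probabilities are the counts divided by 246.
Repeatedly combine the two least-probable nodes; the expected code length is the sum of the merged weights.
merge 2/41 + 11/123 → 17/123
merge 23/246 + 17/123 → 19/82
merge 22/123 + 47/246 → 91/246
merge 47/246 + 17/82 → 49/123
merge 19/82 + 91/246 → 74/123
merge 49/123 + 74/123 → 1
L = 17/123 + 19/82 + 91/246 + 49/123 + 74/123 + 1 = 337/123 ≈ 2.740 bits/symbol.

2.740 bits/symbol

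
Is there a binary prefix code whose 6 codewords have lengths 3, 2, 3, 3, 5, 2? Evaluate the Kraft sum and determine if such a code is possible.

0.90625; yes

With common denominator 2^5 = 32: Σ 2^(−ℓᵢ) = 4/32 + 8/32 + 4/32 + 4/32 + 1/32 + 8/32 = 29/32 = 0.90625.
Kraft's inequality requires Σ ≤ 1; here Σ = 0.90625 ≤ 1, so such a prefix code exists.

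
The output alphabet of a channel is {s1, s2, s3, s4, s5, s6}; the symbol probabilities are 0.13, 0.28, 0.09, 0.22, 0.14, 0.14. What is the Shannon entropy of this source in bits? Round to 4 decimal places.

H = −Σ pᵢ log₂ pᵢ.
−0.13·log₂(0.13) = 0.3826
−0.28·log₂(0.28) = 0.5142
−0.09·log₂(0.09) = 0.3127
−0.22·log₂(0.22) = 0.4806
−0.14·log₂(0.14) = 0.3971
−0.14·log₂(0.14) = 0.3971
Sum ≈ 2.4843 → 2.4843 bits.

2.4843 bits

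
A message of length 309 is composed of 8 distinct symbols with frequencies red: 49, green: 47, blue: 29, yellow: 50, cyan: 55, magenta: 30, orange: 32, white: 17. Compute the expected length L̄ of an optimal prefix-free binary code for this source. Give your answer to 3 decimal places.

Probabilities are the counts divided by 309.
Repeatedly combine the two least-probable nodes; the expected code length is the sum of the merged weights.
merge 17/309 + 29/309 → 46/309
merge 10/103 + 32/309 → 62/309
merge 46/309 + 47/309 → 31/103
merge 49/309 + 50/309 → 33/103
merge 55/309 + 62/309 → 39/103
merge 31/103 + 33/103 → 64/103
merge 39/103 + 64/103 → 1
L = 46/309 + 62/309 + 31/103 + 33/103 + 39/103 + 64/103 + 1 = 306/103 ≈ 2.971 bits/symbol.

2.971 bits/symbol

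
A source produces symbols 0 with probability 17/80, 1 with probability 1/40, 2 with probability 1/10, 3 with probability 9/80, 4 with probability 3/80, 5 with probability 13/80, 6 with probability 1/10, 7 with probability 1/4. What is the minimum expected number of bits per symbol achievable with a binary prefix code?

2.7625 bits/symbol

Repeatedly combine the two least-probable nodes; the expected code length is the sum of the merged weights.
merge 1/40 + 3/80 → 1/16
merge 1/16 + 1/10 → 13/80
merge 1/10 + 9/80 → 17/80
merge 13/80 + 13/80 → 13/40
merge 17/80 + 17/80 → 17/40
merge 1/4 + 13/40 → 23/40
merge 17/40 + 23/40 → 1
L = 1/16 + 13/80 + 17/80 + 13/40 + 17/40 + 23/40 + 1 = 221/80 = 2.7625 bits/symbol.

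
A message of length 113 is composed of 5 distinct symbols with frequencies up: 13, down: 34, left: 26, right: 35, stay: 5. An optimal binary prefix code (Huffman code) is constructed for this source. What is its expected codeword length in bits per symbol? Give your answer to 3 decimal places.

2.159 bits/symbol

Probabilities are the counts divided by 113.
Repeatedly combine the two least-probable nodes; the expected code length is the sum of the merged weights.
merge 5/113 + 13/113 → 18/113
merge 18/113 + 26/113 → 44/113
merge 34/113 + 35/113 → 69/113
merge 44/113 + 69/113 → 1
L = 18/113 + 44/113 + 69/113 + 1 = 244/113 ≈ 2.159 bits/symbol.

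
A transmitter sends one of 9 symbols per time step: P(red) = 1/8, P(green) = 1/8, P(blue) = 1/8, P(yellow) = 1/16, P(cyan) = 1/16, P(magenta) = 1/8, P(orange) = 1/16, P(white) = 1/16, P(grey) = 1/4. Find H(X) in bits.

Each probability is a power of 1/2, so log₂(1/p) is an integer.
H = Σ p·log₂(1/p) = 1/8·3 + 1/8·3 + 1/8·3 + 1/16·4 + 1/16·4 + 1/8·3 + 1/16·4 + 1/16·4 + 1/4·2 = 3 bits.

3 bits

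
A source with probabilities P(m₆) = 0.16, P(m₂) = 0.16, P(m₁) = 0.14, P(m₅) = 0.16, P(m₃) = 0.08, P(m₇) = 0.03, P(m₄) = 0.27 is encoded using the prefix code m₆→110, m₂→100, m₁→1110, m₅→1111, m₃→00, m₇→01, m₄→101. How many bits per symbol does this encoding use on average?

L̄ = Σ pᵢ·ℓᵢ = 0.16·3 + 0.16·3 + 0.14·4 + 0.16·4 + 0.08·2 + 0.03·2 + 0.27·3 = 3.19 bits/symbol.

3.19 bits/symbol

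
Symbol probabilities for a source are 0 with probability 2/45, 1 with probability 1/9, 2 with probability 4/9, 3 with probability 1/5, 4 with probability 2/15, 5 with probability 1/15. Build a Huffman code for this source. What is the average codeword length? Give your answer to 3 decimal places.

2.222 bits/symbol

Repeatedly combine the two least-probable nodes; the expected code length is the sum of the merged weights.
merge 2/45 + 1/15 → 1/9
merge 1/9 + 1/9 → 2/9
merge 2/15 + 1/5 → 1/3
merge 2/9 + 1/3 → 5/9
merge 4/9 + 5/9 → 1
L = 1/9 + 2/9 + 1/3 + 5/9 + 1 = 20/9 ≈ 2.222 bits/symbol.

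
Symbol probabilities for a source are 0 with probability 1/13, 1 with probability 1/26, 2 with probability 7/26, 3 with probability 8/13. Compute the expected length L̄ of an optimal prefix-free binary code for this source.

1.5 bits/symbol

Repeatedly combine the two least-probable nodes; the expected code length is the sum of the merged weights.
merge 1/26 + 1/13 → 3/26
merge 3/26 + 7/26 → 5/13
merge 5/13 + 8/13 → 1
L = 3/26 + 5/13 + 1 = 3/2 = 1.5 bits/symbol.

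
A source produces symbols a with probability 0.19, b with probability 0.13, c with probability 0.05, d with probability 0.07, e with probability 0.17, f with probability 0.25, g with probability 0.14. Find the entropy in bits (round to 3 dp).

H = −Σ pᵢ log₂ pᵢ.
−0.19·log₂(0.19) = 0.4552
−0.13·log₂(0.13) = 0.3826
−0.05·log₂(0.05) = 0.2161
−0.07·log₂(0.07) = 0.2686
−0.17·log₂(0.17) = 0.4346
−0.25·log₂(0.25) = 0.5000
−0.14·log₂(0.14) = 0.3971
Sum ≈ 2.6542 → 2.654 bits.

2.654 bits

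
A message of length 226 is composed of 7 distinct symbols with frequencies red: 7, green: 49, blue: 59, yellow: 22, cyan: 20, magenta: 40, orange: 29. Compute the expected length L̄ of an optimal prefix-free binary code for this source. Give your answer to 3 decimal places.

2.642 bits/symbol

Probabilities are the counts divided by 226.
Repeatedly combine the two least-probable nodes; the expected code length is the sum of the merged weights.
merge 7/226 + 10/113 → 27/226
merge 11/113 + 27/226 → 49/226
merge 29/226 + 20/113 → 69/226
merge 49/226 + 49/226 → 49/113
merge 59/226 + 69/226 → 64/113
merge 49/113 + 64/113 → 1
L = 27/226 + 49/226 + 69/226 + 49/113 + 64/113 + 1 = 597/226 ≈ 2.642 bits/symbol.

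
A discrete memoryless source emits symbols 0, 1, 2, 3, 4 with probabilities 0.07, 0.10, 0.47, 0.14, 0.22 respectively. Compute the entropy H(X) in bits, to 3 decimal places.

1.990 bits

H = −Σ pᵢ log₂ pᵢ.
−0.07·log₂(0.07) = 0.2686
−0.10·log₂(0.10) = 0.3322
−0.47·log₂(0.47) = 0.5120
−0.14·log₂(0.14) = 0.3971
−0.22·log₂(0.22) = 0.4806
Sum ≈ 1.9904 → 1.990 bits.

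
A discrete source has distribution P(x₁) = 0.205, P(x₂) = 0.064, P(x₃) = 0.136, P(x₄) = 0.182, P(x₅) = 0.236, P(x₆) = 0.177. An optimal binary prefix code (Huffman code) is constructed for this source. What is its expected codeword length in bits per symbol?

Repeatedly combine the two least-probable nodes; the expected code length is the sum of the merged weights.
merge 8/125 + 17/125 → 1/5
merge 177/1000 + 91/500 → 359/1000
merge 1/5 + 41/200 → 81/200
merge 59/250 + 359/1000 → 119/200
merge 81/200 + 119/200 → 1
L = 1/5 + 359/1000 + 81/200 + 119/200 + 1 = 2559/1000 = 2.559 bits/symbol.

2.559 bits/symbol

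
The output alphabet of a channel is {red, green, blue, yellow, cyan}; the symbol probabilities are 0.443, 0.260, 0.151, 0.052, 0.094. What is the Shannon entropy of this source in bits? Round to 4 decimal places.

H = −Σ pᵢ log₂ pᵢ.
−0.443·log₂(0.443) = 0.5204
−0.260·log₂(0.260) = 0.5053
−0.151·log₂(0.151) = 0.4118
−0.052·log₂(0.052) = 0.2218
−0.094·log₂(0.094) = 0.3207
Sum ≈ 1.9799 → 1.9799 bits.

1.9799 bits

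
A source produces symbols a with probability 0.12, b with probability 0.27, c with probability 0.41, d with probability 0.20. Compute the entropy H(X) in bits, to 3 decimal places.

1.869 bits

H = −Σ pᵢ log₂ pᵢ.
−0.12·log₂(0.12) = 0.3671
−0.27·log₂(0.27) = 0.5100
−0.41·log₂(0.41) = 0.5274
−0.20·log₂(0.20) = 0.4644
Sum ≈ 1.8689 → 1.869 bits.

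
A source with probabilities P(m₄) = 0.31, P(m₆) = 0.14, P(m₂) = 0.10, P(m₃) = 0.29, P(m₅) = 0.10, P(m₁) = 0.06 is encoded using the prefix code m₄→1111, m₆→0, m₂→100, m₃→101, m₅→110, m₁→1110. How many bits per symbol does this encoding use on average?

L̄ = Σ pᵢ·ℓᵢ = 0.31·4 + 0.14·1 + 0.10·3 + 0.29·3 + 0.10·3 + 0.06·4 = 3.09 bits/symbol.

3.09 bits/symbol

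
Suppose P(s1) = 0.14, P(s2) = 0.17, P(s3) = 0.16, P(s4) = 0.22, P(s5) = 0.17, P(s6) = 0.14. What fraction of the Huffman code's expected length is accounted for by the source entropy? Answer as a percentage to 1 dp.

Entropy H = −Σ p log₂ p ≈ 2.5670 bits.
Huffman merges: 7/50+7/50→7/25; 4/25+17/100→33/100; 17/100+11/50→39/100; 7/25+33/100→61/100; 39/100+61/100→1. L = 261/100 ≈ 2.6100.
Efficiency = H/L = 2.5670/2.6100 = 98.4%.

98.4%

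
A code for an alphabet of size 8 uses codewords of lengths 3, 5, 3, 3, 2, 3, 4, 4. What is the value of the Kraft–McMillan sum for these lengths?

0.90625

With common denominator 2^5 = 32: Σ 2^(−ℓᵢ) = 4/32 + 1/32 + 4/32 + 4/32 + 8/32 + 4/32 + 2/32 + 2/32 = 29/32 = 0.90625.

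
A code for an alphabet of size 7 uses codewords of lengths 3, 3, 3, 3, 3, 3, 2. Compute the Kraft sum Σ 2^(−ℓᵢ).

1

With common denominator 2^3 = 8: Σ 2^(−ℓᵢ) = 1/8 + 1/8 + 1/8 + 1/8 + 1/8 + 1/8 + 2/8 = 8/8 = 1.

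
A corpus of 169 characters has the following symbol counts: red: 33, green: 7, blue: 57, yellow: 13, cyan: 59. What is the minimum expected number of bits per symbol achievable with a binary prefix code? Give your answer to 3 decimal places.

Probabilities are the counts divided by 169.
Repeatedly combine the two least-probable nodes; the expected code length is the sum of the merged weights.
merge 7/169 + 1/13 → 20/169
merge 20/169 + 33/169 → 53/169
merge 53/169 + 57/169 → 110/169
merge 59/169 + 110/169 → 1
L = 20/169 + 53/169 + 110/169 + 1 = 352/169 ≈ 2.083 bits/symbol.

2.083 bits/symbol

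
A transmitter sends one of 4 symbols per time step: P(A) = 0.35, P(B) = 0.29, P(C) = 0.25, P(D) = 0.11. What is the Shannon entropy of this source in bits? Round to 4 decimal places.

1.8983 bits

H = −Σ pᵢ log₂ pᵢ.
−0.35·log₂(0.35) = 0.5301
−0.29·log₂(0.29) = 0.5179
−0.25·log₂(0.25) = 0.5000
−0.11·log₂(0.11) = 0.3503
Sum ≈ 1.8983 → 1.8983 bits.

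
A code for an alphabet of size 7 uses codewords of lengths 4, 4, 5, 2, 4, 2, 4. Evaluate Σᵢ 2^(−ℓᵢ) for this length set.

With common denominator 2^5 = 32: Σ 2^(−ℓᵢ) = 2/32 + 2/32 + 1/32 + 8/32 + 2/32 + 8/32 + 2/32 = 25/32 = 0.78125.

0.78125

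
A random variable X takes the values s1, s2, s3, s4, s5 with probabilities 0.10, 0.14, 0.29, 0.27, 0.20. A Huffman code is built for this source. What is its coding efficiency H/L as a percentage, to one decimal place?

Entropy H = −Σ p log₂ p ≈ 2.2216 bits.
Huffman merges: 1/10+7/50→6/25; 1/5+6/25→11/25; 27/100+29/100→14/25; 11/25+14/25→1. L = 56/25 ≈ 2.2400.
Efficiency = H/L = 2.2216/2.2400 = 99.2%.

99.2%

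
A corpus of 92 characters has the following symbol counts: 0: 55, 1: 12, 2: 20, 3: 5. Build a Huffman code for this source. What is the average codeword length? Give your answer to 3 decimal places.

1.587 bits/symbol

Probabilities are the counts divided by 92.
Repeatedly combine the two least-probable nodes; the expected code length is the sum of the merged weights.
merge 5/92 + 3/23 → 17/92
merge 17/92 + 5/23 → 37/92
merge 37/92 + 55/92 → 1
L = 17/92 + 37/92 + 1 = 73/46 ≈ 1.587 bits/symbol.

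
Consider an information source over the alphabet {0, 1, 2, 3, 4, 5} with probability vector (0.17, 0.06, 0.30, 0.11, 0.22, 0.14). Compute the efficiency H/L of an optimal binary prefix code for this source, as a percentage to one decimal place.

97.9%

Entropy H = −Σ p log₂ p ≈ 2.4272 bits.
Huffman merges: 3/50+11/100→17/100; 7/50+17/100→31/100; 17/100+11/50→39/100; 3/10+31/100→61/100; 39/100+61/100→1. L = 62/25 ≈ 2.4800.
Efficiency = H/L = 2.4272/2.4800 = 97.9%.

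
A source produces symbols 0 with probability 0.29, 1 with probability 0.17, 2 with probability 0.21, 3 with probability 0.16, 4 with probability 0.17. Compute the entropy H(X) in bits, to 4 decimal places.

H = −Σ pᵢ log₂ pᵢ.
−0.29·log₂(0.29) = 0.5179
−0.17·log₂(0.17) = 0.4346
−0.21·log₂(0.21) = 0.4728
−0.16·log₂(0.16) = 0.4230
−0.17·log₂(0.17) = 0.4346
Sum ≈ 2.2829 → 2.2829 bits.

2.2829 bits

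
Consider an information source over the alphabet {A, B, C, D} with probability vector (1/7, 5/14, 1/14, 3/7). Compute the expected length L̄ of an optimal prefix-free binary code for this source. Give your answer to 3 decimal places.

Repeatedly combine the two least-probable nodes; the expected code length is the sum of the merged weights.
merge 1/14 + 1/7 → 3/14
merge 3/14 + 5/14 → 4/7
merge 3/7 + 4/7 → 1
L = 3/14 + 4/7 + 1 = 25/14 ≈ 1.786 bits/symbol.

1.786 bits/symbol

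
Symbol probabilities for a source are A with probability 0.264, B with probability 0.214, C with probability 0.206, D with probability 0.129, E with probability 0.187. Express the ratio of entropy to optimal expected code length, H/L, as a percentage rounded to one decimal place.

Entropy H = −Σ p log₂ p ≈ 2.2863 bits.
Huffman merges: 129/1000+187/1000→79/250; 103/500+107/500→21/50; 33/125+79/250→29/50; 21/50+29/50→1. L = 579/250 ≈ 2.3160.
Efficiency = H/L = 2.2863/2.3160 = 98.7%.

98.7%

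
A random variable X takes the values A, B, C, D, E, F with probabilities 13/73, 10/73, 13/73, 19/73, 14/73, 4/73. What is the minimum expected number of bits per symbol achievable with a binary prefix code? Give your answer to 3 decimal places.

Repeatedly combine the two least-probable nodes; the expected code length is the sum of the merged weights.
merge 4/73 + 10/73 → 14/73
merge 13/73 + 13/73 → 26/73
merge 14/73 + 14/73 → 28/73
merge 19/73 + 26/73 → 45/73
merge 28/73 + 45/73 → 1
L = 14/73 + 26/73 + 28/73 + 45/73 + 1 = 186/73 ≈ 2.548 bits/symbol.

2.548 bits/symbol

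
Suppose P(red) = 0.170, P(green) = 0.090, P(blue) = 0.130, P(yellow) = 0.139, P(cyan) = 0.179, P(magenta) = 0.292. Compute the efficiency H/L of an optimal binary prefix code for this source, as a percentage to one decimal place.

98.4%

Entropy H = −Σ p log₂ p ≈ 2.4884 bits.
Huffman merges: 9/100+13/100→11/50; 139/1000+17/100→309/1000; 179/1000+11/50→399/1000; 73/250+309/1000→601/1000; 399/1000+601/1000→1. L = 2529/1000 ≈ 2.5290.
Efficiency = H/L = 2.4884/2.5290 = 98.4%.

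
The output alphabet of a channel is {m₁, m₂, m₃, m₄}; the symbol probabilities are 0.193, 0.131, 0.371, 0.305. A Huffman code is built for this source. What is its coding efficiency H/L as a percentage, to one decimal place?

Entropy H = −Σ p log₂ p ≈ 1.8954 bits.
Huffman merges: 131/1000+193/1000→81/250; 61/200+81/250→629/1000; 371/1000+629/1000→1. L = 1953/1000 ≈ 1.9530.
Efficiency = H/L = 1.8954/1.9530 = 97.1%.

97.1%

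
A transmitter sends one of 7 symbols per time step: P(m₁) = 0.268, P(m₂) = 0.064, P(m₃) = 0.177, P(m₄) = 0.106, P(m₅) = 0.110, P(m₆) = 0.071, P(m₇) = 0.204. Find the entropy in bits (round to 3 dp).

2.637 bits

H = −Σ pᵢ log₂ pᵢ.
−0.268·log₂(0.268) = 0.5091
−0.064·log₂(0.064) = 0.2538
−0.177·log₂(0.177) = 0.4422
−0.106·log₂(0.106) = 0.3432
−0.110·log₂(0.110) = 0.3503
−0.071·log₂(0.071) = 0.2709
−0.204·log₂(0.204) = 0.4678
Sum ≈ 2.6374 → 2.637 bits.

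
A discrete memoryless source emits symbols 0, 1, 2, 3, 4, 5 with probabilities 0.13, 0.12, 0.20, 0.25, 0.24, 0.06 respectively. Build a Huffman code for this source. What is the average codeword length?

2.49 bits/symbol

Repeatedly combine the two least-probable nodes; the expected code length is the sum of the merged weights.
merge 3/50 + 3/25 → 9/50
merge 13/100 + 9/50 → 31/100
merge 1/5 + 6/25 → 11/25
merge 1/4 + 31/100 → 14/25
merge 11/25 + 14/25 → 1
L = 9/50 + 31/100 + 11/25 + 14/25 + 1 = 249/100 = 2.49 bits/symbol.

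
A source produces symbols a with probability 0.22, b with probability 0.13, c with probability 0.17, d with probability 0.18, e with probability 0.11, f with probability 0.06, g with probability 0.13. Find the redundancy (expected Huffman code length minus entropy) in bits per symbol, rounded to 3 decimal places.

Entropy H = −Σ p log₂ p ≈ 2.7196 bits.
Huffman merges: 3/50+11/100→17/100; 13/100+13/100→13/50; 17/100+17/100→17/50; 9/50+11/50→2/5; 13/50+17/50→3/5; 2/5+3/5→1. L = 277/100 ≈ 2.7700.
L − H = 2.7700 − 2.7196 = 0.050 bits.

0.050 bits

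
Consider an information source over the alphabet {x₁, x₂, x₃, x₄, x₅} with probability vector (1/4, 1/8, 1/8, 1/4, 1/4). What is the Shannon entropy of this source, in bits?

2.25 bits

Each probability is a power of 1/2, so log₂(1/p) is an integer.
H = Σ p·log₂(1/p) = 1/4·2 + 1/8·3 + 1/8·3 + 1/4·2 + 1/4·2 = 2.25 bits.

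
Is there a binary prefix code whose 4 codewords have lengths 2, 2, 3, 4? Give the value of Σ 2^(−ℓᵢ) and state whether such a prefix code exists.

0.6875; yes

With common denominator 2^4 = 16: Σ 2^(−ℓᵢ) = 4/16 + 4/16 + 2/16 + 1/16 = 11/16 = 0.6875.
Kraft's inequality requires Σ ≤ 1; here Σ = 0.6875 ≤ 1, so such a prefix code exists.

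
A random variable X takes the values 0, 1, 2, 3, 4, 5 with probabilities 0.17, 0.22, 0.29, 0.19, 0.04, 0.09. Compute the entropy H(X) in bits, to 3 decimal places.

2.387 bits

H = −Σ pᵢ log₂ pᵢ.
−0.17·log₂(0.17) = 0.4346
−0.22·log₂(0.22) = 0.4806
−0.29·log₂(0.29) = 0.5179
−0.19·log₂(0.19) = 0.4552
−0.04·log₂(0.04) = 0.1858
−0.09·log₂(0.09) = 0.3127
Sum ≈ 2.3867 → 2.387 bits.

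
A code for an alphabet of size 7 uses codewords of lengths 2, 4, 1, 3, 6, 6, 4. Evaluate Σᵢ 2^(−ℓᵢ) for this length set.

1.03125

With common denominator 2^6 = 64: Σ 2^(−ℓᵢ) = 16/64 + 4/64 + 32/64 + 8/64 + 1/64 + 1/64 + 4/64 = 66/64 = 1.03125.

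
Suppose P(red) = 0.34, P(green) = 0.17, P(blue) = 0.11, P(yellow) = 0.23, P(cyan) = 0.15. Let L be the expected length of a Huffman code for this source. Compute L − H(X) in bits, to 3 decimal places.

Entropy H = −Σ p log₂ p ≈ 2.2123 bits.
Huffman merges: 11/100+3/20→13/50; 17/100+23/100→2/5; 13/50+17/50→3/5; 2/5+3/5→1. L = 113/50 ≈ 2.2600.
L − H = 2.2600 − 2.2123 = 0.048 bits.

0.048 bits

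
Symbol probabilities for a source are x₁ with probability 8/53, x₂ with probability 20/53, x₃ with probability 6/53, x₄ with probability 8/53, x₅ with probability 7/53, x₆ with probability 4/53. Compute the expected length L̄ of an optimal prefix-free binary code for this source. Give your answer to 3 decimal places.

Repeatedly combine the two least-probable nodes; the expected code length is the sum of the merged weights.
merge 4/53 + 6/53 → 10/53
merge 7/53 + 8/53 → 15/53
merge 8/53 + 10/53 → 18/53
merge 15/53 + 18/53 → 33/53
merge 20/53 + 33/53 → 1
L = 10/53 + 15/53 + 18/53 + 33/53 + 1 = 129/53 ≈ 2.434 bits/symbol.

2.434 bits/symbol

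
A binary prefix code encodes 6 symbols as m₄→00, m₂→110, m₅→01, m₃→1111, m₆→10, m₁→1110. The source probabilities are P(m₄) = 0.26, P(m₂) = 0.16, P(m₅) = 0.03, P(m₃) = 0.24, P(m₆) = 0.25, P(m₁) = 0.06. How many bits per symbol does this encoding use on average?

2.76 bits/symbol

L̄ = Σ pᵢ·ℓᵢ = 0.26·2 + 0.16·3 + 0.03·2 + 0.24·4 + 0.25·2 + 0.06·4 = 2.76 bits/symbol.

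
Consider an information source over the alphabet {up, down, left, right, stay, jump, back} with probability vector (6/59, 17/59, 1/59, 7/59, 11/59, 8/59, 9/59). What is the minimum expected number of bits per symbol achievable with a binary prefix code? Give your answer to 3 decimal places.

Repeatedly combine the two least-probable nodes; the expected code length is the sum of the merged weights.
merge 1/59 + 6/59 → 7/59
merge 7/59 + 7/59 → 14/59
merge 8/59 + 9/59 → 17/59
merge 11/59 + 14/59 → 25/59
merge 17/59 + 17/59 → 34/59
merge 25/59 + 34/59 → 1
L = 7/59 + 14/59 + 17/59 + 25/59 + 34/59 + 1 = 156/59 ≈ 2.644 bits/symbol.

2.644 bits/symbol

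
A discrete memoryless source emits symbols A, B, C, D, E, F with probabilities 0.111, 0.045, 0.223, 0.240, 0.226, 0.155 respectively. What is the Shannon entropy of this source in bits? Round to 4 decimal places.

H = −Σ pᵢ log₂ pᵢ.
−0.111·log₂(0.111) = 0.3520
−0.045·log₂(0.045) = 0.2013
−0.223·log₂(0.223) = 0.4828
−0.240·log₂(0.240) = 0.4941
−0.226·log₂(0.226) = 0.4849
−0.155·log₂(0.155) = 0.4169
Sum ≈ 2.4321 → 2.4321 bits.

2.4321 bits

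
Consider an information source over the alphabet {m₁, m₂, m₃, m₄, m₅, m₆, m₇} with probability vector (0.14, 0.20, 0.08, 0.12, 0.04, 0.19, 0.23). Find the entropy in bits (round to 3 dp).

2.649 bits

H = −Σ pᵢ log₂ pᵢ.
−0.14·log₂(0.14) = 0.3971
−0.20·log₂(0.20) = 0.4644
−0.08·log₂(0.08) = 0.2915
−0.12·log₂(0.12) = 0.3671
−0.04·log₂(0.04) = 0.1858
−0.19·log₂(0.19) = 0.4552
−0.23·log₂(0.23) = 0.4877
Sum ≈ 2.6487 → 2.649 bits.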